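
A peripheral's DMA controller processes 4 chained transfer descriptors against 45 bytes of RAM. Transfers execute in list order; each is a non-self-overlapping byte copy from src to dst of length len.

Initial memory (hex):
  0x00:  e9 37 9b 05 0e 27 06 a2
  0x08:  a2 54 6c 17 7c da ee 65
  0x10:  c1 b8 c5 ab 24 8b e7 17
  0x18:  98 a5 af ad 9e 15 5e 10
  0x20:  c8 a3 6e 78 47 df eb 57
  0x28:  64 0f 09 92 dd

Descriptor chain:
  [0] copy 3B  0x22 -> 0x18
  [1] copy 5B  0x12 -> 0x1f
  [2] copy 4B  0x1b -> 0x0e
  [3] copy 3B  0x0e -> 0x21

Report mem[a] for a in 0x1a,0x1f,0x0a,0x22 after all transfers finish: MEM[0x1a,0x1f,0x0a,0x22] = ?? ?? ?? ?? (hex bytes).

#0 dst[0x18+3] := {0x6e,0x78,0x47}
#1 dst[0x1f+5] := {0xc5,0xab,0x24,0x8b,0xe7}
#2 dst[0x0e+4] := {0xad,0x9e,0x15,0x5e}
#3 dst[0x21+3] := {0xad,0x9e,0x15}
query mem[0x1a]=0x47, mem[0x1f]=0xc5, mem[0x0a]=0x6c, mem[0x22]=0x9e

MEM[0x1a,0x1f,0x0a,0x22] = 47 c5 6c 9e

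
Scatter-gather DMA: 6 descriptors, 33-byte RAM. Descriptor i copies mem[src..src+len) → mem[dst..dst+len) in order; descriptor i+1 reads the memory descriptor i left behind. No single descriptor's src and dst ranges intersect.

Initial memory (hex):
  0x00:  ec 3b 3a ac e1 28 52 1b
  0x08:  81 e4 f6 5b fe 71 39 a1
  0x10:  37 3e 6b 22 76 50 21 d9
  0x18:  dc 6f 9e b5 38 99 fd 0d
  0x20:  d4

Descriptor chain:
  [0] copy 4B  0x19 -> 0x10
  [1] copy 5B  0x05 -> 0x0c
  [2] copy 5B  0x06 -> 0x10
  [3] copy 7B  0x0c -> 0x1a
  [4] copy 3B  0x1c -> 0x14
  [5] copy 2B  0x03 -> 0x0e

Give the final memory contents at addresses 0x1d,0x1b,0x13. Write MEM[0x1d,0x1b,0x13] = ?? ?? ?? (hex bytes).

  after D0: wrote 4B at 0x10 = 6f9eb538
  after D1: wrote 5B at 0x0c = 28521b81e4
  after D2: wrote 5B at 0x10 = 521b81e4f6
  after D3: wrote 7B at 0x1a = 28521b81521b81
  after D4: wrote 3B at 0x14 = 1b8152
  after D5: wrote 2B at 0x0e = ace1
query mem[0x1d]=0x81, mem[0x1b]=0x52, mem[0x13]=0xe4

MEM[0x1d,0x1b,0x13] = 81 52 e4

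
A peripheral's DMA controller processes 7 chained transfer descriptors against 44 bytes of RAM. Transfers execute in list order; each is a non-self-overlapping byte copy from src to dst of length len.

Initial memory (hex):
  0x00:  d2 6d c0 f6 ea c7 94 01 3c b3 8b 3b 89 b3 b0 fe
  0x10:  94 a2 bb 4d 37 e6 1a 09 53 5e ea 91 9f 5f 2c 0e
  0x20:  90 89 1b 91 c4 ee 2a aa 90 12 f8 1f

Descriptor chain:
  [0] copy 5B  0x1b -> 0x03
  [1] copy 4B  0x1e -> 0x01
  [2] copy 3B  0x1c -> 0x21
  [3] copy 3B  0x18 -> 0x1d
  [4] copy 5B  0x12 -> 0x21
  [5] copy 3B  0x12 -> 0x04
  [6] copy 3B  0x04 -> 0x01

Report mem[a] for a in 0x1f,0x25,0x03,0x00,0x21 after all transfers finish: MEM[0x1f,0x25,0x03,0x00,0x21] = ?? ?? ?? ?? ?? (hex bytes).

MEM[0x1f,0x25,0x03,0x00,0x21] = ea 1a 37 d2 bb

  after D0: wrote 5B at 0x03 = 919f5f2c0e
  after D1: wrote 4B at 0x01 = 2c0e9089
  after D2: wrote 3B at 0x21 = 9f5f2c
  after D3: wrote 3B at 0x1d = 535eea
  after D4: wrote 5B at 0x21 = bb4d37e61a
  after D5: wrote 3B at 0x04 = bb4d37
  after D6: wrote 3B at 0x01 = bb4d37
query mem[0x1f]=0xea, mem[0x25]=0x1a, mem[0x03]=0x37, mem[0x00]=0xd2, mem[0x21]=0xbb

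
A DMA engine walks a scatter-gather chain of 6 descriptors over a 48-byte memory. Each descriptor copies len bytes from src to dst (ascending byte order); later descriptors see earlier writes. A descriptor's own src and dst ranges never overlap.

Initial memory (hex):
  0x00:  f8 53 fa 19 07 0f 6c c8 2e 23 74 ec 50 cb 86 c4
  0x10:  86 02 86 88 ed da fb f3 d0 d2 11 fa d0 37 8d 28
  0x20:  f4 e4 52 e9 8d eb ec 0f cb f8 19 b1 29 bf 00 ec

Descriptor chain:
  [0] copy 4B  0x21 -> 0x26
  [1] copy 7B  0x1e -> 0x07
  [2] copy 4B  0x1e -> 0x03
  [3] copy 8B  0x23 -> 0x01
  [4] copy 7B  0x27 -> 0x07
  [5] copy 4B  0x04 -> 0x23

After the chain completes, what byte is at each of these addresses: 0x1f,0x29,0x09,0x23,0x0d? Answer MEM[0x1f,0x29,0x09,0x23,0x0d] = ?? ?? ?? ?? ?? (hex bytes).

[0] 0x21->0x26 len=4 : e4 52 e9 8d
[1] 0x1e->0x07 len=7 : 8d 28 f4 e4 52 e9 8d
[2] 0x1e->0x03 len=4 : 8d 28 f4 e4
[3] 0x23->0x01 len=8 : e9 8d eb e4 52 e9 8d 19
[4] 0x27->0x07 len=7 : 52 e9 8d 19 b1 29 bf
[5] 0x04->0x23 len=4 : e4 52 e9 52
query mem[0x1f]=0x28, mem[0x29]=0x8d, mem[0x09]=0x8d, mem[0x23]=0xe4, mem[0x0d]=0xbf

MEM[0x1f,0x29,0x09,0x23,0x0d] = 28 8d 8d e4 bf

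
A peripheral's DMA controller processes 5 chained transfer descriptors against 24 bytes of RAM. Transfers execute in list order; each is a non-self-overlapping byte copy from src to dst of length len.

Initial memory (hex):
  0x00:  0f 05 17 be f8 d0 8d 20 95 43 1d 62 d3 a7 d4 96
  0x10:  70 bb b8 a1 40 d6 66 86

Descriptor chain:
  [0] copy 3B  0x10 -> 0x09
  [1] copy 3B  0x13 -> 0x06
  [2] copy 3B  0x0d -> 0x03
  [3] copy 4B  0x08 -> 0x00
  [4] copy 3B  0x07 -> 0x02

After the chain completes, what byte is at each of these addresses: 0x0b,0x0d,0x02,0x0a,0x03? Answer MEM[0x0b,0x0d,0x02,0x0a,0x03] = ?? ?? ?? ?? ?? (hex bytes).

MEM[0x0b,0x0d,0x02,0x0a,0x03] = b8 a7 40 bb d6

#0 dst[0x09+3] := {0x70,0xbb,0xb8}
#1 dst[0x06+3] := {0xa1,0x40,0xd6}
#2 dst[0x03+3] := {0xa7,0xd4,0x96}
#3 dst[0x00+4] := {0xd6,0x70,0xbb,0xb8}
#4 dst[0x02+3] := {0x40,0xd6,0x70}
query mem[0x0b]=0xb8, mem[0x0d]=0xa7, mem[0x02]=0x40, mem[0x0a]=0xbb, mem[0x03]=0xd6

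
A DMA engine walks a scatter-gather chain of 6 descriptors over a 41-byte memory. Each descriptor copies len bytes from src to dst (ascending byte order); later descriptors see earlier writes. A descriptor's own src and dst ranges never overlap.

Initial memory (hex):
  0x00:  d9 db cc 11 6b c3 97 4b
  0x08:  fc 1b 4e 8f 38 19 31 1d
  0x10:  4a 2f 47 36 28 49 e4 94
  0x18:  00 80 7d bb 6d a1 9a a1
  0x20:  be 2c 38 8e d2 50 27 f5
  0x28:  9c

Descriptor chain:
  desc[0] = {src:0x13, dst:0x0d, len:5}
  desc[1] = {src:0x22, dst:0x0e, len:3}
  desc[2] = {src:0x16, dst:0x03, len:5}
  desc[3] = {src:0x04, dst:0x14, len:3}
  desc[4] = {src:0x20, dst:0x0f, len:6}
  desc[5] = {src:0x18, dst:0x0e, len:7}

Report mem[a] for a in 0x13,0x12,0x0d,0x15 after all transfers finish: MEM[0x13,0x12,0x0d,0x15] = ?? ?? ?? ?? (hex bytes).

D0: mem[0x0d..0x11] <- [36 28 49 e4 94]
D1: mem[0x0e..0x10] <- [38 8e d2]
D2: mem[0x03..0x07] <- [e4 94 00 80 7d]
D3: mem[0x14..0x16] <- [94 00 80]
D4: mem[0x0f..0x14] <- [be 2c 38 8e d2 50]
D5: mem[0x0e..0x14] <- [00 80 7d bb 6d a1 9a]
query mem[0x13]=0xa1, mem[0x12]=0x6d, mem[0x0d]=0x36, mem[0x15]=0x00

MEM[0x13,0x12,0x0d,0x15] = a1 6d 36 00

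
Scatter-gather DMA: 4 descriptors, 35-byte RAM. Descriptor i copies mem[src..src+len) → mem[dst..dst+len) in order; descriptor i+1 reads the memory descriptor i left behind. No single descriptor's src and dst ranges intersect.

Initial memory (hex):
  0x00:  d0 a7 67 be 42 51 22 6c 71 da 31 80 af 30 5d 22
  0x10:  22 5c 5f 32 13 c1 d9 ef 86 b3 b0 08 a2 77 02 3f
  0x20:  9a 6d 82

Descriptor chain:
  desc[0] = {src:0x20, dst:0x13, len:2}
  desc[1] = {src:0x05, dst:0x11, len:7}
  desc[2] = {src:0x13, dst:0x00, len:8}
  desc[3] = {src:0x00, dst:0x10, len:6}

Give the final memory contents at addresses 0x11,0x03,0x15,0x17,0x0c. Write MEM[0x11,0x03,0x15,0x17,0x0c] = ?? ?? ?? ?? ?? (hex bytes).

MEM[0x11,0x03,0x15,0x17,0x0c] = 71 31 86 80 af

  after D0: wrote 2B at 0x13 = 9a6d
  after D1: wrote 7B at 0x11 = 51226c71da3180
  after D2: wrote 8B at 0x00 = 6c71da318086b3b0
  after D3: wrote 6B at 0x10 = 6c71da318086
query mem[0x11]=0x71, mem[0x03]=0x31, mem[0x15]=0x86, mem[0x17]=0x80, mem[0x0c]=0xaf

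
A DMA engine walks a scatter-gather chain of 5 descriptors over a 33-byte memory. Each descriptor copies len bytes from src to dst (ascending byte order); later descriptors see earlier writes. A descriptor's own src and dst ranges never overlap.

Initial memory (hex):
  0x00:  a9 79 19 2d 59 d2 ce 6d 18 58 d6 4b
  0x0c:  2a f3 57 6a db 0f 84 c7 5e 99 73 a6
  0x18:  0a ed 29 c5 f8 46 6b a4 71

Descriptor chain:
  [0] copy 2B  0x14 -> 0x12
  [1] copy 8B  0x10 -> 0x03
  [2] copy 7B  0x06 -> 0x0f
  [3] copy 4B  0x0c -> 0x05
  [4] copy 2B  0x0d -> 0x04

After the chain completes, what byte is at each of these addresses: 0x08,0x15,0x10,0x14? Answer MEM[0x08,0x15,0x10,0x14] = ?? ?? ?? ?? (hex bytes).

#0 dst[0x12+2] := {0x5e,0x99}
#1 dst[0x03+8] := {0xdb,0x0f,0x5e,0x99,0x5e,0x99,0x73,0xa6}
#2 dst[0x0f+7] := {0x99,0x5e,0x99,0x73,0xa6,0x4b,0x2a}
#3 dst[0x05+4] := {0x2a,0xf3,0x57,0x99}
#4 dst[0x04+2] := {0xf3,0x57}
query mem[0x08]=0x99, mem[0x15]=0x2a, mem[0x10]=0x5e, mem[0x14]=0x4b

MEM[0x08,0x15,0x10,0x14] = 99 2a 5e 4b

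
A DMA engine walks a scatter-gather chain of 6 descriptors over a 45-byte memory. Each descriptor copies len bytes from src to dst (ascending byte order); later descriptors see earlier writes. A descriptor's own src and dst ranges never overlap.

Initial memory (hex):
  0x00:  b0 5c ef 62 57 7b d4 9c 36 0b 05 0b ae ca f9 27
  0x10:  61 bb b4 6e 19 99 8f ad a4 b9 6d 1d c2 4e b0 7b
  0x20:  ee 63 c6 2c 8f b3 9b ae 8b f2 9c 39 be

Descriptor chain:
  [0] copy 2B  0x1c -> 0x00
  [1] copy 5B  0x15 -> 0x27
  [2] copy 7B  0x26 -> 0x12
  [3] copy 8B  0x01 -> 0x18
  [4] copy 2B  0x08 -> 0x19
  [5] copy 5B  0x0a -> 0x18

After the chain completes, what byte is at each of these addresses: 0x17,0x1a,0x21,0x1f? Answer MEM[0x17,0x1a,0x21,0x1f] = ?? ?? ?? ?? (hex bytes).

MEM[0x17,0x1a,0x21,0x1f] = b9 ae 63 36

D0: mem[0x00..0x01] <- [c2 4e]
D1: mem[0x27..0x2b] <- [99 8f ad a4 b9]
D2: mem[0x12..0x18] <- [9b 99 8f ad a4 b9 be]
D3: mem[0x18..0x1f] <- [4e ef 62 57 7b d4 9c 36]
D4: mem[0x19..0x1a] <- [36 0b]
D5: mem[0x18..0x1c] <- [05 0b ae ca f9]
query mem[0x17]=0xb9, mem[0x1a]=0xae, mem[0x21]=0x63, mem[0x1f]=0x36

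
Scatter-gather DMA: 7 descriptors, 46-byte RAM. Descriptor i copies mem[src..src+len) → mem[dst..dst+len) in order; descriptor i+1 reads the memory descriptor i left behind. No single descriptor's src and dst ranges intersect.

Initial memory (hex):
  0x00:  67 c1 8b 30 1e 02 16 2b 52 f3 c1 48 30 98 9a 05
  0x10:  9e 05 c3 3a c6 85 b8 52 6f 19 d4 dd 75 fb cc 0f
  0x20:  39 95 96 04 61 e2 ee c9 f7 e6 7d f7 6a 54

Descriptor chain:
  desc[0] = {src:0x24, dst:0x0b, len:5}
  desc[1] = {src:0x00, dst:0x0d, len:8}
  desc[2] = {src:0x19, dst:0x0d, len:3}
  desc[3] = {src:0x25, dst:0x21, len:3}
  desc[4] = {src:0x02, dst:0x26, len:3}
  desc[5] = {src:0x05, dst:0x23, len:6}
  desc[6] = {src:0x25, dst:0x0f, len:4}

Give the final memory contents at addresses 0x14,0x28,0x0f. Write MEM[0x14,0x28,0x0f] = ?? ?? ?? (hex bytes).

  after D0: wrote 5B at 0x0b = 61e2eec9f7
  after D1: wrote 8B at 0x0d = 67c18b301e02162b
  after D2: wrote 3B at 0x0d = 19d4dd
  after D3: wrote 3B at 0x21 = e2eec9
  after D4: wrote 3B at 0x26 = 8b301e
  after D5: wrote 6B at 0x23 = 02162b52f3c1
  after D6: wrote 4B at 0x0f = 2b52f3c1
query mem[0x14]=0x2b, mem[0x28]=0xc1, mem[0x0f]=0x2b

MEM[0x14,0x28,0x0f] = 2b c1 2b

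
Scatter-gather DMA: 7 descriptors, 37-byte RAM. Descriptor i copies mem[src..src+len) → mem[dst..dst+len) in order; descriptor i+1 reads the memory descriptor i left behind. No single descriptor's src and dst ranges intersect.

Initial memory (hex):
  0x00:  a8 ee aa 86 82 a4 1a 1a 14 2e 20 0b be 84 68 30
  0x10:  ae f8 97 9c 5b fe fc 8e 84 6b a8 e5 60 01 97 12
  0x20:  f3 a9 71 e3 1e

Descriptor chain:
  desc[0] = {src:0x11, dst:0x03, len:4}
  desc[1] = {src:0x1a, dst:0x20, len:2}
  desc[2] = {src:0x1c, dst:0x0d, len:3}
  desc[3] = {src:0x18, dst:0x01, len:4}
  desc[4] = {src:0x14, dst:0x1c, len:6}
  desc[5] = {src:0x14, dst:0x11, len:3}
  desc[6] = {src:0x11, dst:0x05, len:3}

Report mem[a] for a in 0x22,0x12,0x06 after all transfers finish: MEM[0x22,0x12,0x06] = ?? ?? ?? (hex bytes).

MEM[0x22,0x12,0x06] = 71 fe fe

[0] 0x11->0x03 len=4 : f8 97 9c 5b
[1] 0x1a->0x20 len=2 : a8 e5
[2] 0x1c->0x0d len=3 : 60 01 97
[3] 0x18->0x01 len=4 : 84 6b a8 e5
[4] 0x14->0x1c len=6 : 5b fe fc 8e 84 6b
[5] 0x14->0x11 len=3 : 5b fe fc
[6] 0x11->0x05 len=3 : 5b fe fc
query mem[0x22]=0x71, mem[0x12]=0xfe, mem[0x06]=0xfe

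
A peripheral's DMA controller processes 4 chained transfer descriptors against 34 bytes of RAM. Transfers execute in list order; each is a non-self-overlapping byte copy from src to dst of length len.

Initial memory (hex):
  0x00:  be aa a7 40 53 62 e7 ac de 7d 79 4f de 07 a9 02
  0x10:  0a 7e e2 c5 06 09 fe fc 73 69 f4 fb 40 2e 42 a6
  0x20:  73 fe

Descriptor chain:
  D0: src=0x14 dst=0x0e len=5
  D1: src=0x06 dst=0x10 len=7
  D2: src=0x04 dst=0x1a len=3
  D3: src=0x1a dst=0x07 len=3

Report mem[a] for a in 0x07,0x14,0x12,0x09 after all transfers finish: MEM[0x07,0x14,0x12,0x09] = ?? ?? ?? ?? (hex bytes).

[0] 0x14->0x0e len=5 : 06 09 fe fc 73
[1] 0x06->0x10 len=7 : e7 ac de 7d 79 4f de
[2] 0x04->0x1a len=3 : 53 62 e7
[3] 0x1a->0x07 len=3 : 53 62 e7
query mem[0x07]=0x53, mem[0x14]=0x79, mem[0x12]=0xde, mem[0x09]=0xe7

MEM[0x07,0x14,0x12,0x09] = 53 79 de e7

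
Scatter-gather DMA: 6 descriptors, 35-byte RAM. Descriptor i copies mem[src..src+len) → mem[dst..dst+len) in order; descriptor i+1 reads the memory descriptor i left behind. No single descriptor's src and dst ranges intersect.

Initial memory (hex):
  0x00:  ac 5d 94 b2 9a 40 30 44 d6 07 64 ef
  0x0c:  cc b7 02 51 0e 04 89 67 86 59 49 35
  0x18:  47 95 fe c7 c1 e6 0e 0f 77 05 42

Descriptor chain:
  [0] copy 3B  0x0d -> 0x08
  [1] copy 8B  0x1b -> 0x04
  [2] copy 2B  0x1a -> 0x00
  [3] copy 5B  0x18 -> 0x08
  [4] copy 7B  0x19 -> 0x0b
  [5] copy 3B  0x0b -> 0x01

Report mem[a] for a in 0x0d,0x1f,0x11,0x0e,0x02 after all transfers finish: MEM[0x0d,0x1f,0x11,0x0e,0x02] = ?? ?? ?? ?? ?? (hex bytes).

#0 dst[0x08+3] := {0xb7,0x02,0x51}
#1 dst[0x04+8] := {0xc7,0xc1,0xe6,0x0e,0x0f,0x77,0x05,0x42}
#2 dst[0x00+2] := {0xfe,0xc7}
#3 dst[0x08+5] := {0x47,0x95,0xfe,0xc7,0xc1}
#4 dst[0x0b+7] := {0x95,0xfe,0xc7,0xc1,0xe6,0x0e,0x0f}
#5 dst[0x01+3] := {0x95,0xfe,0xc7}
query mem[0x0d]=0xc7, mem[0x1f]=0x0f, mem[0x11]=0x0f, mem[0x0e]=0xc1, mem[0x02]=0xfe

MEM[0x0d,0x1f,0x11,0x0e,0x02] = c7 0f 0f c1 fe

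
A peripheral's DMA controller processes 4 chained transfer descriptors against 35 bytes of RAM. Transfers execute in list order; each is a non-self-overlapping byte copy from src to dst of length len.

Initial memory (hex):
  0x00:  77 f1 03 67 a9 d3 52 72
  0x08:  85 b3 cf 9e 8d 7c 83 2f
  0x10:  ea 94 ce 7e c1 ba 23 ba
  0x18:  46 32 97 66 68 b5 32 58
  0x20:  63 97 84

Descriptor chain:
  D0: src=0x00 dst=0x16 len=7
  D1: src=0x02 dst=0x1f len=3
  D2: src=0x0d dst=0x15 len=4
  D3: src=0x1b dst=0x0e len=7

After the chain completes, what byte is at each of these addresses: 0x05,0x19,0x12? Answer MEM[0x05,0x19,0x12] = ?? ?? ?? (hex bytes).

  after D0: wrote 7B at 0x16 = 77f10367a9d352
  after D1: wrote 3B at 0x1f = 0367a9
  after D2: wrote 4B at 0x15 = 7c832fea
  after D3: wrote 7B at 0x0e = d352b5320367a9
query mem[0x05]=0xd3, mem[0x19]=0x67, mem[0x12]=0x03

MEM[0x05,0x19,0x12] = d3 67 03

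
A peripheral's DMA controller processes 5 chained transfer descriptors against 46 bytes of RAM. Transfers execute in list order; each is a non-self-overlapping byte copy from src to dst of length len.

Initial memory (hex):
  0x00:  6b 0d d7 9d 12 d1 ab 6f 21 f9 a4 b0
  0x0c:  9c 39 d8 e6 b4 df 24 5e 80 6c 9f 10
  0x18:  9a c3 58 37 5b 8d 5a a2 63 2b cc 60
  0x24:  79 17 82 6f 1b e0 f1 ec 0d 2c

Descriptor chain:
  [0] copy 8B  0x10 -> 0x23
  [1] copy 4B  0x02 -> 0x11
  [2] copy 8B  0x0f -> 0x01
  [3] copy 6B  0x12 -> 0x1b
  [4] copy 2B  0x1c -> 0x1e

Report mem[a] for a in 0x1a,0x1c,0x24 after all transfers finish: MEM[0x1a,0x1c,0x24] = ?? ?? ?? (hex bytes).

MEM[0x1a,0x1c,0x24] = 58 12 df

D0: mem[0x23..0x2a] <- [b4 df 24 5e 80 6c 9f 10]
D1: mem[0x11..0x14] <- [d7 9d 12 d1]
D2: mem[0x01..0x08] <- [e6 b4 d7 9d 12 d1 6c 9f]
D3: mem[0x1b..0x20] <- [9d 12 d1 6c 9f 10]
D4: mem[0x1e..0x1f] <- [12 d1]
query mem[0x1a]=0x58, mem[0x1c]=0x12, mem[0x24]=0xdf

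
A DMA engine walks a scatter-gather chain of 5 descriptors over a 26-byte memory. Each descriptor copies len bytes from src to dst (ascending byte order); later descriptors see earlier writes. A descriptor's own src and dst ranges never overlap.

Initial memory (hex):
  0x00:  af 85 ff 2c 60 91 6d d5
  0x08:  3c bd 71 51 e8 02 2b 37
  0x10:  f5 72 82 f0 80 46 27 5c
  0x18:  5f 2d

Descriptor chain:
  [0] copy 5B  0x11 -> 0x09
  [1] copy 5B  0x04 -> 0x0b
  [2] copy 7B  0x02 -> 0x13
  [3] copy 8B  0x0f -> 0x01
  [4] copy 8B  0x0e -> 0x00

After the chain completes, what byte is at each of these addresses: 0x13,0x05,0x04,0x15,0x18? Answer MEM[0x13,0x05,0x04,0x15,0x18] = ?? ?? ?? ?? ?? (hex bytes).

[0] 0x11->0x09 len=5 : 72 82 f0 80 46
[1] 0x04->0x0b len=5 : 60 91 6d d5 3c
[2] 0x02->0x13 len=7 : ff 2c 60 91 6d d5 3c
[3] 0x0f->0x01 len=8 : 3c f5 72 82 ff 2c 60 91
[4] 0x0e->0x00 len=8 : d5 3c f5 72 82 ff 2c 60
query mem[0x13]=0xff, mem[0x05]=0xff, mem[0x04]=0x82, mem[0x15]=0x60, mem[0x18]=0xd5

MEM[0x13,0x05,0x04,0x15,0x18] = ff ff 82 60 d5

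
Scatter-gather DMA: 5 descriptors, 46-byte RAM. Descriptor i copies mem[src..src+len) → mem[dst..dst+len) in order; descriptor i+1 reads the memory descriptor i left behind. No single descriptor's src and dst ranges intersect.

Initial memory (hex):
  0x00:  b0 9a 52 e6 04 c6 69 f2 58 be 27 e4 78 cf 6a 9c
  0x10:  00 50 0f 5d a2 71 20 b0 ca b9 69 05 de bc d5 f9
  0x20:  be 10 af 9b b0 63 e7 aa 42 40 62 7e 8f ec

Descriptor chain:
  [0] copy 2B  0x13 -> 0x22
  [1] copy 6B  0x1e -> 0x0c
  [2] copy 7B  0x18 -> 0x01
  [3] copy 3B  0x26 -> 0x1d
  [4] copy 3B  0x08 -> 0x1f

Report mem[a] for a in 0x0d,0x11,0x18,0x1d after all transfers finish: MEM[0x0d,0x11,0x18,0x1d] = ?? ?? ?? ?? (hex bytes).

#0 dst[0x22+2] := {0x5d,0xa2}
#1 dst[0x0c+6] := {0xd5,0xf9,0xbe,0x10,0x5d,0xa2}
#2 dst[0x01+7] := {0xca,0xb9,0x69,0x05,0xde,0xbc,0xd5}
#3 dst[0x1d+3] := {0xe7,0xaa,0x42}
#4 dst[0x1f+3] := {0x58,0xbe,0x27}
query mem[0x0d]=0xf9, mem[0x11]=0xa2, mem[0x18]=0xca, mem[0x1d]=0xe7

MEM[0x0d,0x11,0x18,0x1d] = f9 a2 ca e7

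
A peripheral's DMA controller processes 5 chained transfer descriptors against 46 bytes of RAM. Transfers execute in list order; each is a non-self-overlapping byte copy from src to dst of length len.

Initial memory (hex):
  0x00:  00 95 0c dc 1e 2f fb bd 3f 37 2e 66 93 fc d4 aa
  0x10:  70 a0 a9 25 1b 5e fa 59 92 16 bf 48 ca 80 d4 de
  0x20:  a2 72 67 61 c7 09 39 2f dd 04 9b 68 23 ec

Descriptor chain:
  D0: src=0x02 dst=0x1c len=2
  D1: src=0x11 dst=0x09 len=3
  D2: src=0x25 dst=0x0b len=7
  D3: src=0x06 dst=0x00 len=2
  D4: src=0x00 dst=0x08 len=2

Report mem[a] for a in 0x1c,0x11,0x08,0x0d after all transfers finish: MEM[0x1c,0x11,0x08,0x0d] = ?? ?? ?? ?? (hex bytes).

MEM[0x1c,0x11,0x08,0x0d] = 0c 68 fb 2f

#0 dst[0x1c+2] := {0x0c,0xdc}
#1 dst[0x09+3] := {0xa0,0xa9,0x25}
#2 dst[0x0b+7] := {0x09,0x39,0x2f,0xdd,0x04,0x9b,0x68}
#3 dst[0x00+2] := {0xfb,0xbd}
#4 dst[0x08+2] := {0xfb,0xbd}
query mem[0x1c]=0x0c, mem[0x11]=0x68, mem[0x08]=0xfb, mem[0x0d]=0x2f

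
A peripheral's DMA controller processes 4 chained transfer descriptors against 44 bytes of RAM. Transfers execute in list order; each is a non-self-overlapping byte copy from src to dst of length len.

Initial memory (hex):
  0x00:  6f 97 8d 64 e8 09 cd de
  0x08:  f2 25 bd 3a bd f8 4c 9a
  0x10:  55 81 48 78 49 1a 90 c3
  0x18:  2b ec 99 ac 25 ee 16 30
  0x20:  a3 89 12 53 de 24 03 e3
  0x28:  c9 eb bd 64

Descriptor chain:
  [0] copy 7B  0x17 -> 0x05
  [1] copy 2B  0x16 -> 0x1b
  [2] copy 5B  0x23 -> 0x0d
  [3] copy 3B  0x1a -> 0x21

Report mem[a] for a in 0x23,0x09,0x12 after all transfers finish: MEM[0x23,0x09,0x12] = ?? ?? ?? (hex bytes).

MEM[0x23,0x09,0x12] = c3 ac 48

D0: mem[0x05..0x0b] <- [c3 2b ec 99 ac 25 ee]
D1: mem[0x1b..0x1c] <- [90 c3]
D2: mem[0x0d..0x11] <- [53 de 24 03 e3]
D3: mem[0x21..0x23] <- [99 90 c3]
query mem[0x23]=0xc3, mem[0x09]=0xac, mem[0x12]=0x48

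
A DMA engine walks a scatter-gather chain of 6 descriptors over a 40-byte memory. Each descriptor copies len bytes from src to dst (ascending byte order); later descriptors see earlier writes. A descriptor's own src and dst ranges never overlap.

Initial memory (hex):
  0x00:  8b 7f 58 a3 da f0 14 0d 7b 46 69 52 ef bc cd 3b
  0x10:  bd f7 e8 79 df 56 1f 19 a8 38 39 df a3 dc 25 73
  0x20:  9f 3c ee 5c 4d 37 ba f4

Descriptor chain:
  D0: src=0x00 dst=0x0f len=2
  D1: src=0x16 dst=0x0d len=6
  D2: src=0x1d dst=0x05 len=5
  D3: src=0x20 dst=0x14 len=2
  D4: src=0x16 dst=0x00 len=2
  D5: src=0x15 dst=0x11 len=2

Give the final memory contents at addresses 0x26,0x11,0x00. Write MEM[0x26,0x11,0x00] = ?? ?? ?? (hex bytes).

MEM[0x26,0x11,0x00] = ba 3c 1f

#0 dst[0x0f+2] := {0x8b,0x7f}
#1 dst[0x0d+6] := {0x1f,0x19,0xa8,0x38,0x39,0xdf}
#2 dst[0x05+5] := {0xdc,0x25,0x73,0x9f,0x3c}
#3 dst[0x14+2] := {0x9f,0x3c}
#4 dst[0x00+2] := {0x1f,0x19}
#5 dst[0x11+2] := {0x3c,0x1f}
query mem[0x26]=0xba, mem[0x11]=0x3c, mem[0x00]=0x1f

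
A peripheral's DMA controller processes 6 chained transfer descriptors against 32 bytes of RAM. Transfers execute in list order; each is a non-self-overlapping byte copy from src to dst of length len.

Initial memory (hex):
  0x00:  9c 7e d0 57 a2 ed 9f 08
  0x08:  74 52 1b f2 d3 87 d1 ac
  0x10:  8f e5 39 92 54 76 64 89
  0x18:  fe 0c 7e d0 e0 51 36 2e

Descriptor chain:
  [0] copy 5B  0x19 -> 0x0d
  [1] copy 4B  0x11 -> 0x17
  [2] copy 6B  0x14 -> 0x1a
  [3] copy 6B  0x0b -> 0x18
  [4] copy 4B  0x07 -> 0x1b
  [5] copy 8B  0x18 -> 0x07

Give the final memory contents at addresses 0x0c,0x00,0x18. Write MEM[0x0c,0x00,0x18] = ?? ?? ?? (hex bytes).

MEM[0x0c,0x00,0x18] = 52 9c f2

D0: mem[0x0d..0x11] <- [0c 7e d0 e0 51]
D1: mem[0x17..0x1a] <- [51 39 92 54]
D2: mem[0x1a..0x1f] <- [54 76 64 51 39 92]
D3: mem[0x18..0x1d] <- [f2 d3 0c 7e d0 e0]
D4: mem[0x1b..0x1e] <- [08 74 52 1b]
D5: mem[0x07..0x0e] <- [f2 d3 0c 08 74 52 1b 92]
query mem[0x0c]=0x52, mem[0x00]=0x9c, mem[0x18]=0xf2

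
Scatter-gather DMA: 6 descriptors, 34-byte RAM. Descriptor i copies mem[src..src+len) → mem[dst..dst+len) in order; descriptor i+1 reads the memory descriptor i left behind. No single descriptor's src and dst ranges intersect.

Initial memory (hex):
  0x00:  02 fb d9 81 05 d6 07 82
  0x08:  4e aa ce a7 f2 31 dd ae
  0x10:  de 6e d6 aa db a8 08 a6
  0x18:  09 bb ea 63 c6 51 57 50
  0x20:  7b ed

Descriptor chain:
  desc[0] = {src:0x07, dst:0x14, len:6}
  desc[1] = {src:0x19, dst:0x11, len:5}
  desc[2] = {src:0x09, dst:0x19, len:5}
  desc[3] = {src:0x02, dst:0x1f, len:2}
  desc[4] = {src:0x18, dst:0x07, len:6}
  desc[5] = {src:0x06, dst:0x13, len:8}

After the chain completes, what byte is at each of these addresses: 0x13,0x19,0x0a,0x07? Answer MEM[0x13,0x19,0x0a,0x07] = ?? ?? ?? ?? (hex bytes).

MEM[0x13,0x19,0x0a,0x07] = 07 31 a7 a7

[0] 0x07->0x14 len=6 : 82 4e aa ce a7 f2
[1] 0x19->0x11 len=5 : f2 ea 63 c6 51
[2] 0x09->0x19 len=5 : aa ce a7 f2 31
[3] 0x02->0x1f len=2 : d9 81
[4] 0x18->0x07 len=6 : a7 aa ce a7 f2 31
[5] 0x06->0x13 len=8 : 07 a7 aa ce a7 f2 31 31
query mem[0x13]=0x07, mem[0x19]=0x31, mem[0x0a]=0xa7, mem[0x07]=0xa7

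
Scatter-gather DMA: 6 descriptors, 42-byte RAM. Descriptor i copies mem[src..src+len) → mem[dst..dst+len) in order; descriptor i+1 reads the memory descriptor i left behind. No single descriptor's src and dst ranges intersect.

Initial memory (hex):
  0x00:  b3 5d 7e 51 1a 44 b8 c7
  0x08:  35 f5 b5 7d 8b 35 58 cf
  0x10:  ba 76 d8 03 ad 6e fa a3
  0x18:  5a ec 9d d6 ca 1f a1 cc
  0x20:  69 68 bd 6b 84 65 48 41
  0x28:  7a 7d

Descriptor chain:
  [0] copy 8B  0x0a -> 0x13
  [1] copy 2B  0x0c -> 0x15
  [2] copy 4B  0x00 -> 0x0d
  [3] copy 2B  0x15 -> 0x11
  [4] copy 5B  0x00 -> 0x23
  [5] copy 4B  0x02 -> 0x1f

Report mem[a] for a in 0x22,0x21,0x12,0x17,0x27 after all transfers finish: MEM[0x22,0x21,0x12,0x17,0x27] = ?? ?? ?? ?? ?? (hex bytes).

[0] 0x0a->0x13 len=8 : b5 7d 8b 35 58 cf ba 76
[1] 0x0c->0x15 len=2 : 8b 35
[2] 0x00->0x0d len=4 : b3 5d 7e 51
[3] 0x15->0x11 len=2 : 8b 35
[4] 0x00->0x23 len=5 : b3 5d 7e 51 1a
[5] 0x02->0x1f len=4 : 7e 51 1a 44
query mem[0x22]=0x44, mem[0x21]=0x1a, mem[0x12]=0x35, mem[0x17]=0x58, mem[0x27]=0x1a

MEM[0x22,0x21,0x12,0x17,0x27] = 44 1a 35 58 1a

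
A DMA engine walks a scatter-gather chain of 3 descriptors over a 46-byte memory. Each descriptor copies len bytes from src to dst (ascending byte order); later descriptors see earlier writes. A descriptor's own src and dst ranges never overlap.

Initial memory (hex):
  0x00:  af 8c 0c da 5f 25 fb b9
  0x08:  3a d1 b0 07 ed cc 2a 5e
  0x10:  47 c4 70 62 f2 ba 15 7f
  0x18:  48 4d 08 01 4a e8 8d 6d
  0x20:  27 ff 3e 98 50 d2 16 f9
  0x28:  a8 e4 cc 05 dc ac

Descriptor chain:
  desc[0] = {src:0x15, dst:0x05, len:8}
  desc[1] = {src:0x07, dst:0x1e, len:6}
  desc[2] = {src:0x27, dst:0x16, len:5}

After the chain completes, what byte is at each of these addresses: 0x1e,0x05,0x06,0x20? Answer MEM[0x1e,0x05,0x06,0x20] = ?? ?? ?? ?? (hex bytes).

MEM[0x1e,0x05,0x06,0x20] = 7f ba 15 4d

  after D0: wrote 8B at 0x05 = ba157f484d08014a
  after D1: wrote 6B at 0x1e = 7f484d08014a
  after D2: wrote 5B at 0x16 = f9a8e4cc05
query mem[0x1e]=0x7f, mem[0x05]=0xba, mem[0x06]=0x15, mem[0x20]=0x4d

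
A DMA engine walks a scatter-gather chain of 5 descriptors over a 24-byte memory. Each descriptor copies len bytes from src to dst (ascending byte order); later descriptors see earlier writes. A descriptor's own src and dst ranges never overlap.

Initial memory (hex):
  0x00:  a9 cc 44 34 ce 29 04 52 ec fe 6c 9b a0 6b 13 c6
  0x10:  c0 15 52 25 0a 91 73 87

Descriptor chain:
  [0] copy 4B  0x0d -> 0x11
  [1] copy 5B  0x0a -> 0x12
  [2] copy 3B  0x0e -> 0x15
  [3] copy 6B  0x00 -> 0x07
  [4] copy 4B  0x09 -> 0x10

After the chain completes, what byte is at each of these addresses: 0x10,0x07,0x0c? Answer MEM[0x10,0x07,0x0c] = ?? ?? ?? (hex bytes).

#0 dst[0x11+4] := {0x6b,0x13,0xc6,0xc0}
#1 dst[0x12+5] := {0x6c,0x9b,0xa0,0x6b,0x13}
#2 dst[0x15+3] := {0x13,0xc6,0xc0}
#3 dst[0x07+6] := {0xa9,0xcc,0x44,0x34,0xce,0x29}
#4 dst[0x10+4] := {0x44,0x34,0xce,0x29}
query mem[0x10]=0x44, mem[0x07]=0xa9, mem[0x0c]=0x29

MEM[0x10,0x07,0x0c] = 44 a9 29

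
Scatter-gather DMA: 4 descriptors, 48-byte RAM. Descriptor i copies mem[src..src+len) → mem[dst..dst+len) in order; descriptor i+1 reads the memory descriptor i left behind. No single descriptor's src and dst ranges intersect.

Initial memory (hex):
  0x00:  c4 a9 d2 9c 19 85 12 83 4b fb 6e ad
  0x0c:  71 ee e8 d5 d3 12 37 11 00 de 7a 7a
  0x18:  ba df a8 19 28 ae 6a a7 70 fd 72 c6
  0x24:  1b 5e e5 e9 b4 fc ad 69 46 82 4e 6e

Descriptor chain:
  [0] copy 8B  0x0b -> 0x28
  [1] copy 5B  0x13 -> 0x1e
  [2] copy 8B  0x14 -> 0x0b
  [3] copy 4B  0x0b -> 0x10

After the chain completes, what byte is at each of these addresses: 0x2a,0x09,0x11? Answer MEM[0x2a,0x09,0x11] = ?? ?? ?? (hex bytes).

[0] 0x0b->0x28 len=8 : ad 71 ee e8 d5 d3 12 37
[1] 0x13->0x1e len=5 : 11 00 de 7a 7a
[2] 0x14->0x0b len=8 : 00 de 7a 7a ba df a8 19
[3] 0x0b->0x10 len=4 : 00 de 7a 7a
query mem[0x2a]=0xee, mem[0x09]=0xfb, mem[0x11]=0xde

MEM[0x2a,0x09,0x11] = ee fb de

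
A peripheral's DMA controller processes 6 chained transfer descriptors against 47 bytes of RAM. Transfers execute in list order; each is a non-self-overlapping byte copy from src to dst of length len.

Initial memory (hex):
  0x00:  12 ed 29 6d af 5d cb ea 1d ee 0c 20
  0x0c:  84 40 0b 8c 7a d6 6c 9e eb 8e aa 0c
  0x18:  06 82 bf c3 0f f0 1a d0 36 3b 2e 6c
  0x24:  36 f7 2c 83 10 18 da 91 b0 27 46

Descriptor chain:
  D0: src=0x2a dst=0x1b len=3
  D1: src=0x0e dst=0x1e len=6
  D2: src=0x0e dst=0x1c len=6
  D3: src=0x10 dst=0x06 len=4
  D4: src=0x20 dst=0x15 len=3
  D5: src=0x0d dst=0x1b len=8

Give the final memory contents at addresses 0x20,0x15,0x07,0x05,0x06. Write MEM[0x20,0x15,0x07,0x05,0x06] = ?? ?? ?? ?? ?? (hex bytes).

MEM[0x20,0x15,0x07,0x05,0x06] = 6c 6c d6 5d 7a

  after D0: wrote 3B at 0x1b = da91b0
  after D1: wrote 6B at 0x1e = 0b8c7ad66c9e
  after D2: wrote 6B at 0x1c = 0b8c7ad66c9e
  after D3: wrote 4B at 0x06 = 7ad66c9e
  after D4: wrote 3B at 0x15 = 6c9e6c
  after D5: wrote 8B at 0x1b = 400b8c7ad66c9eeb
query mem[0x20]=0x6c, mem[0x15]=0x6c, mem[0x07]=0xd6, mem[0x05]=0x5d, mem[0x06]=0x7a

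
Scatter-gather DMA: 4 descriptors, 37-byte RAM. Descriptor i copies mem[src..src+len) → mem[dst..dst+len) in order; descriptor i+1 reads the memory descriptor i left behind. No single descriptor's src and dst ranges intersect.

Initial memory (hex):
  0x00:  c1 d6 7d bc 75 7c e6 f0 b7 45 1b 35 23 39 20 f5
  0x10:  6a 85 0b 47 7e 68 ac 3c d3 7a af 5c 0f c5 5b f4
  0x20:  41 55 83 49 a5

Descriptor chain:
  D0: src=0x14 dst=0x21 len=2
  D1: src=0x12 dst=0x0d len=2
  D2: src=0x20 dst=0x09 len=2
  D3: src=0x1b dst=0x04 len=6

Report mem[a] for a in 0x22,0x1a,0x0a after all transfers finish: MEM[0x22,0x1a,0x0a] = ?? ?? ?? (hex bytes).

D0: mem[0x21..0x22] <- [7e 68]
D1: mem[0x0d..0x0e] <- [0b 47]
D2: mem[0x09..0x0a] <- [41 7e]
D3: mem[0x04..0x09] <- [5c 0f c5 5b f4 41]
query mem[0x22]=0x68, mem[0x1a]=0xaf, mem[0x0a]=0x7e

MEM[0x22,0x1a,0x0a] = 68 af 7e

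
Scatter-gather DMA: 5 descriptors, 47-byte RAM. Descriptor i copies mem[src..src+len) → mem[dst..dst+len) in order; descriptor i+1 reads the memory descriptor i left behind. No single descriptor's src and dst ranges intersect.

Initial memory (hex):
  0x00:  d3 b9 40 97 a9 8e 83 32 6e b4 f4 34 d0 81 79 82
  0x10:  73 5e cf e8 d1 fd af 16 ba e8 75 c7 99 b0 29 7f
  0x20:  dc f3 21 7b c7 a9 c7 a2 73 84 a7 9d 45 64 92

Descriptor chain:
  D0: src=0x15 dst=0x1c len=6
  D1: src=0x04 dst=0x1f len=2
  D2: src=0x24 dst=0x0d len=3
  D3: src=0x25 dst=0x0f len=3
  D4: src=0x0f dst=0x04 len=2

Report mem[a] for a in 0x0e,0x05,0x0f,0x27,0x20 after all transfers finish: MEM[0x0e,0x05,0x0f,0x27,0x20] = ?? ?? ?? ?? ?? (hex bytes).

MEM[0x0e,0x05,0x0f,0x27,0x20] = a9 c7 a9 a2 8e

D0: mem[0x1c..0x21] <- [fd af 16 ba e8 75]
D1: mem[0x1f..0x20] <- [a9 8e]
D2: mem[0x0d..0x0f] <- [c7 a9 c7]
D3: mem[0x0f..0x11] <- [a9 c7 a2]
D4: mem[0x04..0x05] <- [a9 c7]
query mem[0x0e]=0xa9, mem[0x05]=0xc7, mem[0x0f]=0xa9, mem[0x27]=0xa2, mem[0x20]=0x8e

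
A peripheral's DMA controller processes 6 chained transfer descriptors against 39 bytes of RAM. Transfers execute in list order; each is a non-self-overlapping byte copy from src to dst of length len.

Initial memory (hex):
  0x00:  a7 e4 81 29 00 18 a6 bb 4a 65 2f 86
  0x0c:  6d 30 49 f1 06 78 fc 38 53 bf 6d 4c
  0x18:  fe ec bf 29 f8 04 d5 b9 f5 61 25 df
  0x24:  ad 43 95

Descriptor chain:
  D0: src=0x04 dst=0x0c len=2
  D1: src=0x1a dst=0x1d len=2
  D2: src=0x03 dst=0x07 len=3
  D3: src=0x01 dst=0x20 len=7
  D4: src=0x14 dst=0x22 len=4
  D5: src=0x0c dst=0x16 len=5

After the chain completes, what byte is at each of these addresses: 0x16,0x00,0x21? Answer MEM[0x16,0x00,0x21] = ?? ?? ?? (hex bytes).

  after D0: wrote 2B at 0x0c = 0018
  after D1: wrote 2B at 0x1d = bf29
  after D2: wrote 3B at 0x07 = 290018
  after D3: wrote 7B at 0x20 = e481290018a629
  after D4: wrote 4B at 0x22 = 53bf6d4c
  after D5: wrote 5B at 0x16 = 001849f106
query mem[0x16]=0x00, mem[0x00]=0xa7, mem[0x21]=0x81

MEM[0x16,0x00,0x21] = 00 a7 81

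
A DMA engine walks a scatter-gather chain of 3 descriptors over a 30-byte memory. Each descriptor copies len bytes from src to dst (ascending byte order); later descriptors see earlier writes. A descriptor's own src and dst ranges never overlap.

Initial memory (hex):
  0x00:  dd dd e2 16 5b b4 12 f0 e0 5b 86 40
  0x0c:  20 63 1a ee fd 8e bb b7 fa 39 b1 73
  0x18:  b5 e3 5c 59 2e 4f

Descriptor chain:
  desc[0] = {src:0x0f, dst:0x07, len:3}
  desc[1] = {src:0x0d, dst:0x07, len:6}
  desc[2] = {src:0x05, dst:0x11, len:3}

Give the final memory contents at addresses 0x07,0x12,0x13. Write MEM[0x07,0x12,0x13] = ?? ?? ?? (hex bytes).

[0] 0x0f->0x07 len=3 : ee fd 8e
[1] 0x0d->0x07 len=6 : 63 1a ee fd 8e bb
[2] 0x05->0x11 len=3 : b4 12 63
query mem[0x07]=0x63, mem[0x12]=0x12, mem[0x13]=0x63

MEM[0x07,0x12,0x13] = 63 12 63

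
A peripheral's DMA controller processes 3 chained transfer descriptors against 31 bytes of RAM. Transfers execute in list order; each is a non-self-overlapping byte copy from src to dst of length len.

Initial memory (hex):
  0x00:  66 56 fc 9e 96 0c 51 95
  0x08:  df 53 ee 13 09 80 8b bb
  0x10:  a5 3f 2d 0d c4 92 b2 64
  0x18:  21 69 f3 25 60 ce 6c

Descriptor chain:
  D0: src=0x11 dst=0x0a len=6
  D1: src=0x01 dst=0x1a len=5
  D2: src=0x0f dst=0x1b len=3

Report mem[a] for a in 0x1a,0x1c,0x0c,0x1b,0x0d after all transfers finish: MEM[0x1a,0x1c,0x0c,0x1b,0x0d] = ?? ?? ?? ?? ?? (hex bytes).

  after D0: wrote 6B at 0x0a = 3f2d0dc492b2
  after D1: wrote 5B at 0x1a = 56fc9e960c
  after D2: wrote 3B at 0x1b = b2a53f
query mem[0x1a]=0x56, mem[0x1c]=0xa5, mem[0x0c]=0x0d, mem[0x1b]=0xb2, mem[0x0d]=0xc4

MEM[0x1a,0x1c,0x0c,0x1b,0x0d] = 56 a5 0d b2 c4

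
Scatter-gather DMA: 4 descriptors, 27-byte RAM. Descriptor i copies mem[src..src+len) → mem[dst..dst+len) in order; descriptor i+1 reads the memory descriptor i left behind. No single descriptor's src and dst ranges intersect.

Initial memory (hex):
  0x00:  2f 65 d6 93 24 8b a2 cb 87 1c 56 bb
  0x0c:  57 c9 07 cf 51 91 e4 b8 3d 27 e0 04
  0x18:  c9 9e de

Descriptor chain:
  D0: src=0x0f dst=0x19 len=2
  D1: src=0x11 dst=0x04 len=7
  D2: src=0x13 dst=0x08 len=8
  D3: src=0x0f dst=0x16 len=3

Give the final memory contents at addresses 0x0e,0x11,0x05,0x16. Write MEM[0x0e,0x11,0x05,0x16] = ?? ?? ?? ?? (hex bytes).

MEM[0x0e,0x11,0x05,0x16] = cf 91 e4 51

  after D0: wrote 2B at 0x19 = cf51
  after D1: wrote 7B at 0x04 = 91e4b83d27e004
  after D2: wrote 8B at 0x08 = b83d27e004c9cf51
  after D3: wrote 3B at 0x16 = 515191
query mem[0x0e]=0xcf, mem[0x11]=0x91, mem[0x05]=0xe4, mem[0x16]=0x51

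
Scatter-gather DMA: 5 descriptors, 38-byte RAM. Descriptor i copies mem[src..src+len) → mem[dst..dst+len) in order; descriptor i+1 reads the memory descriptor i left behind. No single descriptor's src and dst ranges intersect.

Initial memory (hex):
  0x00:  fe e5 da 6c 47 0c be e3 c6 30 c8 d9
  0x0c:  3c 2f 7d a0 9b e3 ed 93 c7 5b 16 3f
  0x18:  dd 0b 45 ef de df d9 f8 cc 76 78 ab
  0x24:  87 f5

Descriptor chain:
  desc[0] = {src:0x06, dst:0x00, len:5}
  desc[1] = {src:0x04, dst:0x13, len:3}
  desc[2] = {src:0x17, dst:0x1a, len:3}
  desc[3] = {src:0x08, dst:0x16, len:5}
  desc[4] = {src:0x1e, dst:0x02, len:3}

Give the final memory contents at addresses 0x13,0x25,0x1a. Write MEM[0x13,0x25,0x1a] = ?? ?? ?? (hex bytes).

#0 dst[0x00+5] := {0xbe,0xe3,0xc6,0x30,0xc8}
#1 dst[0x13+3] := {0xc8,0x0c,0xbe}
#2 dst[0x1a+3] := {0x3f,0xdd,0x0b}
#3 dst[0x16+5] := {0xc6,0x30,0xc8,0xd9,0x3c}
#4 dst[0x02+3] := {0xd9,0xf8,0xcc}
query mem[0x13]=0xc8, mem[0x25]=0xf5, mem[0x1a]=0x3c

MEM[0x13,0x25,0x1a] = c8 f5 3c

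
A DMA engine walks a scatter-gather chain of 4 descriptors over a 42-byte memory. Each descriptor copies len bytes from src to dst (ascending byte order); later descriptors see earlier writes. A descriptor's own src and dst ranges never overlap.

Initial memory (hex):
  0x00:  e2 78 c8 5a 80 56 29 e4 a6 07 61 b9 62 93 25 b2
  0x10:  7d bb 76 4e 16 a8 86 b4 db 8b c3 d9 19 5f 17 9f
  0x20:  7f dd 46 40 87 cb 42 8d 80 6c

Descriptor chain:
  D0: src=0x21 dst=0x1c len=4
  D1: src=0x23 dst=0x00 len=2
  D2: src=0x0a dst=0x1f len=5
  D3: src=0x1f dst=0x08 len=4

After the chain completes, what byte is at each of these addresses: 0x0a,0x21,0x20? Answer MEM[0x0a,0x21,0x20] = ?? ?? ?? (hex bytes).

MEM[0x0a,0x21,0x20] = 62 62 b9

#0 dst[0x1c+4] := {0xdd,0x46,0x40,0x87}
#1 dst[0x00+2] := {0x40,0x87}
#2 dst[0x1f+5] := {0x61,0xb9,0x62,0x93,0x25}
#3 dst[0x08+4] := {0x61,0xb9,0x62,0x93}
query mem[0x0a]=0x62, mem[0x21]=0x62, mem[0x20]=0xb9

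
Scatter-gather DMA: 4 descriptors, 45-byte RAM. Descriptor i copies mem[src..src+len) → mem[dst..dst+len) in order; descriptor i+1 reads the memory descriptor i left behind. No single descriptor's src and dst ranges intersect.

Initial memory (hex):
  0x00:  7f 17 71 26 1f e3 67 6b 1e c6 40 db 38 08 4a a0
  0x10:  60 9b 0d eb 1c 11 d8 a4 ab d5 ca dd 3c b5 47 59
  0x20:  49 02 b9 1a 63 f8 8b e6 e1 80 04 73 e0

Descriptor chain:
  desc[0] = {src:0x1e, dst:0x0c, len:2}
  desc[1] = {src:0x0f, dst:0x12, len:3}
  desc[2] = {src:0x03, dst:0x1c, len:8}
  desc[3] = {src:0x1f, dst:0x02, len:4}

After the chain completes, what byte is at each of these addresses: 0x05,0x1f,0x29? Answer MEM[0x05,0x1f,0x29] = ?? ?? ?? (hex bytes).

MEM[0x05,0x1f,0x29] = c6 67 80

[0] 0x1e->0x0c len=2 : 47 59
[1] 0x0f->0x12 len=3 : a0 60 9b
[2] 0x03->0x1c len=8 : 26 1f e3 67 6b 1e c6 40
[3] 0x1f->0x02 len=4 : 67 6b 1e c6
query mem[0x05]=0xc6, mem[0x1f]=0x67, mem[0x29]=0x80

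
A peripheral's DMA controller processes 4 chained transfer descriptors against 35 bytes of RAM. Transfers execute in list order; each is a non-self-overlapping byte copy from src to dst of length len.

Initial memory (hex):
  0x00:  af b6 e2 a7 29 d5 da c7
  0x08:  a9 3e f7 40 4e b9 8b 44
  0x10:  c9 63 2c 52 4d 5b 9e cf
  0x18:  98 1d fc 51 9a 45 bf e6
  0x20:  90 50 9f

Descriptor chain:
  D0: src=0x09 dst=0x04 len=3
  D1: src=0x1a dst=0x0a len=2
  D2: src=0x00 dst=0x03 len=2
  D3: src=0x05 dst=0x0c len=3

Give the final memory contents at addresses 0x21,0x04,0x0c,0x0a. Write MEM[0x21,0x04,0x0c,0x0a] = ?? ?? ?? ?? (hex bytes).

D0: mem[0x04..0x06] <- [3e f7 40]
D1: mem[0x0a..0x0b] <- [fc 51]
D2: mem[0x03..0x04] <- [af b6]
D3: mem[0x0c..0x0e] <- [f7 40 c7]
query mem[0x21]=0x50, mem[0x04]=0xb6, mem[0x0c]=0xf7, mem[0x0a]=0xfc

MEM[0x21,0x04,0x0c,0x0a] = 50 b6 f7 fc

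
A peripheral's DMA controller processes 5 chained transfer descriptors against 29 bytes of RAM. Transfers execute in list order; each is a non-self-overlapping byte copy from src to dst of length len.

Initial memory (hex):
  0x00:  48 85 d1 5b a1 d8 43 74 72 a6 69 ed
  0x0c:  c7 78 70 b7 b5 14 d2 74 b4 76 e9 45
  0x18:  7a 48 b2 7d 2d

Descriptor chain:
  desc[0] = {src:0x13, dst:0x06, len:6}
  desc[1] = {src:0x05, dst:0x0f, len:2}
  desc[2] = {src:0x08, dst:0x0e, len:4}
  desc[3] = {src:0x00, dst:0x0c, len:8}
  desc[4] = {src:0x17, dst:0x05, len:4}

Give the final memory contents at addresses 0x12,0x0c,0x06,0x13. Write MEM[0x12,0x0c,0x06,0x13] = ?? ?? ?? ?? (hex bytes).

MEM[0x12,0x0c,0x06,0x13] = 74 48 7a b4

[0] 0x13->0x06 len=6 : 74 b4 76 e9 45 7a
[1] 0x05->0x0f len=2 : d8 74
[2] 0x08->0x0e len=4 : 76 e9 45 7a
[3] 0x00->0x0c len=8 : 48 85 d1 5b a1 d8 74 b4
[4] 0x17->0x05 len=4 : 45 7a 48 b2
query mem[0x12]=0x74, mem[0x0c]=0x48, mem[0x06]=0x7a, mem[0x13]=0xb4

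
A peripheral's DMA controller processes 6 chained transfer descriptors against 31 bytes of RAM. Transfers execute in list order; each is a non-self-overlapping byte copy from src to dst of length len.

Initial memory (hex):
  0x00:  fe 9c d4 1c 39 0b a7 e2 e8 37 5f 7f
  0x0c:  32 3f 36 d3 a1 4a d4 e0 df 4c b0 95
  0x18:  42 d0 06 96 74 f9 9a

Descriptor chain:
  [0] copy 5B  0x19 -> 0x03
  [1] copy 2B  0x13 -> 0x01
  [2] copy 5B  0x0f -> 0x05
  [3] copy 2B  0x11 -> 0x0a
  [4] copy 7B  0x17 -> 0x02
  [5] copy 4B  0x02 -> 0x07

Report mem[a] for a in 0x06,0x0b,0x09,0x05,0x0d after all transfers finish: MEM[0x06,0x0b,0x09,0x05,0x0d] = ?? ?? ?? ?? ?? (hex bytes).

MEM[0x06,0x0b,0x09,0x05,0x0d] = 96 d4 d0 06 3f

  after D0: wrote 5B at 0x03 = d0069674f9
  after D1: wrote 2B at 0x01 = e0df
  after D2: wrote 5B at 0x05 = d3a14ad4e0
  after D3: wrote 2B at 0x0a = 4ad4
  after D4: wrote 7B at 0x02 = 9542d0069674f9
  after D5: wrote 4B at 0x07 = 9542d006
query mem[0x06]=0x96, mem[0x0b]=0xd4, mem[0x09]=0xd0, mem[0x05]=0x06, mem[0x0d]=0x3f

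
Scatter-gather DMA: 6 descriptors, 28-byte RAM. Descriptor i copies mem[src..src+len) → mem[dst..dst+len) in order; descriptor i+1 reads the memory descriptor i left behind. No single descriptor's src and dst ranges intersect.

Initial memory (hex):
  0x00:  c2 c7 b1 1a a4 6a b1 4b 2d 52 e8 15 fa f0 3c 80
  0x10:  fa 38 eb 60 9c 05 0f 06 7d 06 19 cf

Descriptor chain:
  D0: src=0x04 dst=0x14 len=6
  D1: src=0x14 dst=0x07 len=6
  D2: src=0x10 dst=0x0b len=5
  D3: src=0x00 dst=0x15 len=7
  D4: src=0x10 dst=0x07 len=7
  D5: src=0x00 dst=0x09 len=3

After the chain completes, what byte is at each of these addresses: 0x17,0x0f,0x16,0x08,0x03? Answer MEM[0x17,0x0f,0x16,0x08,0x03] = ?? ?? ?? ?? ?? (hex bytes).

MEM[0x17,0x0f,0x16,0x08,0x03] = b1 a4 c7 38 1a

#0 dst[0x14+6] := {0xa4,0x6a,0xb1,0x4b,0x2d,0x52}
#1 dst[0x07+6] := {0xa4,0x6a,0xb1,0x4b,0x2d,0x52}
#2 dst[0x0b+5] := {0xfa,0x38,0xeb,0x60,0xa4}
#3 dst[0x15+7] := {0xc2,0xc7,0xb1,0x1a,0xa4,0x6a,0xb1}
#4 dst[0x07+7] := {0xfa,0x38,0xeb,0x60,0xa4,0xc2,0xc7}
#5 dst[0x09+3] := {0xc2,0xc7,0xb1}
query mem[0x17]=0xb1, mem[0x0f]=0xa4, mem[0x16]=0xc7, mem[0x08]=0x38, mem[0x03]=0x1a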